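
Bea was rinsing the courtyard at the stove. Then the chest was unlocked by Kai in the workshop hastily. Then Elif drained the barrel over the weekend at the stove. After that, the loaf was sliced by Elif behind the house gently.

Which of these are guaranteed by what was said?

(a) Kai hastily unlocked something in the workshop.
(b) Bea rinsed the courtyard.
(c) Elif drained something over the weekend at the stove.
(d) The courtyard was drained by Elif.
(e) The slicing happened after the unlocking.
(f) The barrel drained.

(a), (b), (c), (e), (f)

(a) Entailed — the original entails any weakening of itself; this just generalizes the patient.
(b) Entailed — 'rinse' is an activity; 'was rinsing' entails that some rinsing happened, so 'rinsed' holds.
(c) Entailed — generalizing the patient leaves a sub-description the original still satisfies.
(d) Not entailed — Elif drained the barrel, not the courtyard; the courtyard belongs to the rinsing event.
(e) Entailed — the narrative places the unlocking before the slicing.
(f) Entailed — 'Elif drained the barrel' is causative; it entails the inchoative 'the barrel drained'.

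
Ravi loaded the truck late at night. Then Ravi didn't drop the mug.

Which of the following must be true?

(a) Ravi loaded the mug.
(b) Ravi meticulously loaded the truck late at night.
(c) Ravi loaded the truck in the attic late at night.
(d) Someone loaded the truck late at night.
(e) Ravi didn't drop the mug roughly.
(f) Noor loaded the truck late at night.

(a) Not entailed — Ravi loaded the truck, not the mug; the mug belongs to the dropping event.
(b) Not entailed — 'meticulously' adds information not in the original event.
(c) Not entailed — 'in the attic' adds information not in the original event.
(d) Entailed — every conjunct here is already in the original loading event.
(e) Entailed — under negation, adding a further restriction is entailed: if no such dropping event occurred, none occurred roughly either.
(f) Not entailed — the passage has Ravi loading the truck, not Noor.

(d), (e)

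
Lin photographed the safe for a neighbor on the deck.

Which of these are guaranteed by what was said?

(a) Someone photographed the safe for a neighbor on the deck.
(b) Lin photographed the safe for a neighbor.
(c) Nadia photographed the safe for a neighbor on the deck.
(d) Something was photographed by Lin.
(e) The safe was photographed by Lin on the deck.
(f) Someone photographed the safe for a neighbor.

(a), (b), (d), (e), (f)

(a) Entailed — this follows by dropping conjuncts from the photographing event's description.
(b) Entailed — every conjunct here is already in the original photographing event.
(c) Not entailed — the passage has Lin photographing the safe, not Nadia.
(d) Entailed — the original entails any weakening of itself; this just drops 'for a neighbor', 'on the deck' and generalizes the patient.
(e) Entailed — this follows by dropping conjuncts from the photographing event's description.
(f) Entailed — this follows by dropping conjuncts from the photographing event's description.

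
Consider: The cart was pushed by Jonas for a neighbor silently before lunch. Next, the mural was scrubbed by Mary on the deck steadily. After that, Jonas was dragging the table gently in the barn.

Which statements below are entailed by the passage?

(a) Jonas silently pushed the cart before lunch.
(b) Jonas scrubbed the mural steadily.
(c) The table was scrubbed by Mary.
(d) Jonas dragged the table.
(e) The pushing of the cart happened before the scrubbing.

(a) Entailed — dropping 'for a neighbor' leaves a sub-description the original still satisfies.
(b) Not entailed — the passage has Mary scrubbing the mural, not Jonas.
(c) Not entailed — Mary scrubbed the mural, not the table; the table belongs to the dragging event.
(d) Entailed — 'drag' is an activity; 'was dragging' entails that some dragging happened, so 'dragged' holds.
(e) Entailed — the narrative places the pushing before the scrubbing.

(a), (d), (e)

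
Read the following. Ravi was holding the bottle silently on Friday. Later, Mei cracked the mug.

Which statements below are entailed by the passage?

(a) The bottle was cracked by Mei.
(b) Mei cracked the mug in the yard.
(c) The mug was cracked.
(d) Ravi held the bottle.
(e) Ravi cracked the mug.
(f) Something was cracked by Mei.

(c), (d), (f)

(a) Not entailed — Mei cracked the mug, not the bottle; the bottle belongs to the holding event.
(b) Not entailed — 'in the yard' adds information not in the original event.
(c) Entailed — every conjunct here is already in the original cracking event.
(d) Entailed — 'hold' is an activity; 'was holding' entails that some holding happened, so 'held' holds.
(e) Not entailed — the passage has Mei cracking the mug, not Ravi.
(f) Entailed — this follows by dropping conjuncts from the cracking event's description.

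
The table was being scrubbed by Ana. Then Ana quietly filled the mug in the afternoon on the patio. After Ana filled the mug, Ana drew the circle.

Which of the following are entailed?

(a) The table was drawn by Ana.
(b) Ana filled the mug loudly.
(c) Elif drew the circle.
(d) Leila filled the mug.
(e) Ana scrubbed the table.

(e)

(a) Not entailed — Ana drew the circle, not the table; the table belongs to the scrubbing event.
(b) Not entailed — 'loudly' adds a manner not in (and inconsistent with) the original.
(c) Not entailed — the passage has Ana drawing the circle, not Elif.
(d) Not entailed — the passage has Ana filling the mug, not Leila.
(e) Entailed — 'scrub' is an activity; 'was scrubbing' entails that some scrubbing happened, so 'scrubbed' holds.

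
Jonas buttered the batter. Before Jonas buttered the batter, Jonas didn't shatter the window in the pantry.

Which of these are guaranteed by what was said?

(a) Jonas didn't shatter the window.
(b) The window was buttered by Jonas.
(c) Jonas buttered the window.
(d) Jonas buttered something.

(d)

(a) Not entailed — dropping 'in the pantry' under negation is not valid — the original leaves open that Jonas shattered the window some other way.
(b) Not entailed — Jonas buttered the batter, not the window; the window belongs to the shattering event.
(c) Not entailed — Jonas buttered the batter, not the window; the window belongs to the shattering event.
(d) Entailed — every conjunct here is already in the original buttering event.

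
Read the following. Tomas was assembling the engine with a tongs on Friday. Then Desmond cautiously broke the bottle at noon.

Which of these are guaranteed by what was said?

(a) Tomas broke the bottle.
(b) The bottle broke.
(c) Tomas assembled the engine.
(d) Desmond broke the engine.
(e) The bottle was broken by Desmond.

(b), (e)

(a) Not entailed — the passage has Desmond breaking the bottle, not Tomas.
(b) Entailed — 'Desmond broke the bottle' is causative; it entails the inchoative 'the bottle broke'.
(c) Not entailed — 'was assembling' is progressive on an accomplishment; it does not entail the completed 'assembled'.
(d) Not entailed — Desmond broke the bottle, not the engine; the engine belongs to the assembling event.
(e) Entailed — the original entails any weakening of itself; this just drops 'cautiously', 'at noon'.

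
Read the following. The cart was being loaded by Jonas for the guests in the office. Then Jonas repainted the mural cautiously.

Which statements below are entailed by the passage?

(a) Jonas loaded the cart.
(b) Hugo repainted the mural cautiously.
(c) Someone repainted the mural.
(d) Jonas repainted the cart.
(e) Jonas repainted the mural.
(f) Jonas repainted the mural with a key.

(a) Not entailed — 'was loading' is progressive on an accomplishment; it does not entail the completed 'loaded'.
(b) Not entailed — the passage has Jonas repainting the mural, not Hugo.
(c) Entailed — the original entails any weakening of itself; this just drops 'cautiously' and generalizes the agent.
(d) Not entailed — Jonas repainted the mural, not the cart; the cart belongs to the loading event.
(e) Entailed — this follows by dropping conjuncts from the repainting event's description.
(f) Not entailed — 'with a key' adds information not in the original event.

(c), (e)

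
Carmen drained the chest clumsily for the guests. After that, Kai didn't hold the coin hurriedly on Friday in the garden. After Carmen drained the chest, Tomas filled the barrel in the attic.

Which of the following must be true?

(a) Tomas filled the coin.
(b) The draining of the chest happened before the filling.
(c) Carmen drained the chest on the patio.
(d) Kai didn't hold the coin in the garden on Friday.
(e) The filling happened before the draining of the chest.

(a) Not entailed — Tomas filled the barrel, not the coin; the coin belongs to the holding event.
(b) Entailed — the narrative places the draining before the filling.
(c) Not entailed — 'on the patio' adds information not in the original event.
(d) Not entailed — dropping 'hurriedly' under negation is not valid — the original leaves open that Kai held the coin some other way.
(e) Not entailed — the narrative places the draining before the filling, not after.

(b)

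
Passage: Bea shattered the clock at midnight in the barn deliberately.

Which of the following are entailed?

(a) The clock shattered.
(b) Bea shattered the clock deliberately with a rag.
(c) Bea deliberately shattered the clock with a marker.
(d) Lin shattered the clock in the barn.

(a) Entailed — 'Bea shattered the clock' is causative; it entails the inchoative 'the clock shattered'.
(b) Not entailed — 'with a rag' adds information not in the original event.
(c) Not entailed — 'with a marker' adds information not in the original event.
(d) Not entailed — the passage has Bea shattering the clock, not Lin.

(a)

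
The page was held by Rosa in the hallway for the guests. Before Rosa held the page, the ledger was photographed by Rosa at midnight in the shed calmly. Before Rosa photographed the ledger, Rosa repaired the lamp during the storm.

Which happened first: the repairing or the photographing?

The connectives place the repairing before the photographing.

the repairing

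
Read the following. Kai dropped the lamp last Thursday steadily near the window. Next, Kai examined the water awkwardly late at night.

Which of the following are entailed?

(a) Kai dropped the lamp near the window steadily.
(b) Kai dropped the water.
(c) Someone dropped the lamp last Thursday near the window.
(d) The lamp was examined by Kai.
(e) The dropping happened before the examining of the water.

(a), (c), (e)

(a) Entailed — this follows by dropping conjuncts from the dropping event's description.
(b) Not entailed — Kai dropped the lamp, not the water; the water belongs to the examining event.
(c) Entailed — the original entails any weakening of itself; this just drops 'steadily' and generalizes the agent.
(d) Not entailed — Kai examined the water, not the lamp; the lamp belongs to the dropping event.
(e) Entailed — the narrative places the dropping before the examining.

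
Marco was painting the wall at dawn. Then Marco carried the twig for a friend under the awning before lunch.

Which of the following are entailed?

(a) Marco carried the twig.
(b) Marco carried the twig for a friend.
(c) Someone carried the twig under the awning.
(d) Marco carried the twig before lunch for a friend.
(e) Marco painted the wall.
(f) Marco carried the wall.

(a) Entailed — the original entails any weakening of itself; this just drops 'before lunch', 'for a friend', 'under the awning'.
(b) Entailed — this follows by dropping conjuncts from the carrying event's description.
(c) Entailed — dropping 'before lunch', 'for a friend' and generalizing the agent leaves a sub-description the original still satisfies.
(d) Entailed — the original entails any weakening of itself; this just drops 'under the awning'.
(e) Not entailed — 'was painting' is progressive on an accomplishment; it does not entail the completed 'painted'.
(f) Not entailed — Marco carried the twig, not the wall; the wall belongs to the painting event.

(a), (b), (c), (d)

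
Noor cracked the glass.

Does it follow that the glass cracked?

'Noor cracked the glass' is the causative; it entails the inchoative 'the glass cracked'.

yes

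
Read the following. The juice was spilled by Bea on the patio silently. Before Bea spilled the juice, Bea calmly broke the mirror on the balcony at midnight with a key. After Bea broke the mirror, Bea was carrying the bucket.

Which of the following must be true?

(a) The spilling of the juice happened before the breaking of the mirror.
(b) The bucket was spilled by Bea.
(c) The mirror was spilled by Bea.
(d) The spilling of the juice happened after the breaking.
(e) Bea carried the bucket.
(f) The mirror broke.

(a) Not entailed — the narrative places the breaking before the spilling, not after.
(b) Not entailed — Bea spilled the juice, not the bucket; the bucket belongs to the carrying event.
(c) Not entailed — Bea spilled the juice, not the mirror; the mirror belongs to the breaking event.
(d) Entailed — the narrative places the breaking before the spilling.
(e) Entailed — 'carry' is an activity; 'was carrying' entails that some carrying happened, so 'carried' holds.
(f) Entailed — 'Bea broke the mirror' is causative; it entails the inchoative 'the mirror broke'.

(d), (e), (f)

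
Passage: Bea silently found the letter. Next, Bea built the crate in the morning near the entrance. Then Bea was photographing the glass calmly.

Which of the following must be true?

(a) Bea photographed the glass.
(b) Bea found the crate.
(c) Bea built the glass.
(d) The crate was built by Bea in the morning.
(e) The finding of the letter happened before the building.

(a) Not entailed — 'was photographing' is progressive on an accomplishment; it does not entail the completed 'photographed'.
(b) Not entailed — Bea found the letter, not the crate; the crate belongs to the building event.
(c) Not entailed — Bea built the crate, not the glass; the glass belongs to the photographing event.
(d) Entailed — every conjunct here is already in the original building event.
(e) Entailed — the narrative places the finding before the building.

(d), (e)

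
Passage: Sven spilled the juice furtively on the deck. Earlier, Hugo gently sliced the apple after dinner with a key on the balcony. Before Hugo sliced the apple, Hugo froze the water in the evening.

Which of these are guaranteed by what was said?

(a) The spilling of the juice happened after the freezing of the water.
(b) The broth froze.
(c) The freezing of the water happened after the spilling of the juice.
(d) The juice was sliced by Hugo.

(a)

(a) Entailed — the narrative places the freezing before the spilling.
(b) Not entailed — the water is what froze, not the broth.
(c) Not entailed — the narrative places the freezing before the spilling, not after.
(d) Not entailed — Hugo sliced the apple, not the juice; the juice belongs to the spilling event.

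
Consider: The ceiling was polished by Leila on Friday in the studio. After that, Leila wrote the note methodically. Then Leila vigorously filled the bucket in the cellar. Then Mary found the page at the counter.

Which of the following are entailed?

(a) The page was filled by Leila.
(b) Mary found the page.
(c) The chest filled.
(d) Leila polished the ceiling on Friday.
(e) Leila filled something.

(b), (d), (e)

(a) Not entailed — Leila filled the bucket, not the page; the page belongs to the finding event.
(b) Entailed — this follows by dropping conjuncts from the finding event's description.
(c) Not entailed — the bucket is what filled, not the chest.
(d) Entailed — dropping 'in the studio' leaves a sub-description the original still satisfies.
(e) Entailed — this follows by dropping conjuncts from the filling event's description.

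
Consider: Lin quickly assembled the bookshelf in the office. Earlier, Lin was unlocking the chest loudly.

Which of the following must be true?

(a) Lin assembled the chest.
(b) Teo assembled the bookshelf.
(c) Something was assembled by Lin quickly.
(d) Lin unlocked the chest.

(c)

(a) Not entailed — Lin assembled the bookshelf, not the chest; the chest belongs to the unlocking event.
(b) Not entailed — the passage has Lin assembling the bookshelf, not Teo.
(c) Entailed — dropping 'in the office' and generalizing the patient leaves a sub-description the original still satisfies.
(d) Not entailed — 'was unlocking' is progressive on an accomplishment; it does not entail the completed 'unlocked'.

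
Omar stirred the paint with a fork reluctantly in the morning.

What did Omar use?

'with a fork' marks the instrument of the stirring event.

a fork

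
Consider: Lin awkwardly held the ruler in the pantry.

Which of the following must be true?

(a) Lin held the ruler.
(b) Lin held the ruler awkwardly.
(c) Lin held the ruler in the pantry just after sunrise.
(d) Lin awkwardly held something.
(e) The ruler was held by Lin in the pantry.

(a), (b), (d), (e)

(a) Entailed — dropping 'in the pantry', 'awkwardly' leaves a sub-description the original still satisfies.
(b) Entailed — this follows by dropping conjuncts from the holding event's description.
(c) Not entailed — 'just after sunrise' adds information not in the original event.
(d) Entailed — this follows by dropping conjuncts from the holding event's description.
(e) Entailed — dropping 'awkwardly' leaves a sub-description the original still satisfies.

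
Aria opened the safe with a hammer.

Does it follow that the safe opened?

'Aria opened the safe' is the causative; it entails the inchoative 'the safe opened'.

yes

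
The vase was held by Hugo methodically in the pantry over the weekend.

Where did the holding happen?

in the pantry

'in the pantry' marks the location of the holding event.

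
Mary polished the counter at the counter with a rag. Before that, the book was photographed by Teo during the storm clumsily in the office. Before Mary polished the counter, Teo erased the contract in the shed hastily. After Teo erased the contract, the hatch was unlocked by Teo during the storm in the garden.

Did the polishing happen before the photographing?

The narrative orders the photographing before the polishing.

no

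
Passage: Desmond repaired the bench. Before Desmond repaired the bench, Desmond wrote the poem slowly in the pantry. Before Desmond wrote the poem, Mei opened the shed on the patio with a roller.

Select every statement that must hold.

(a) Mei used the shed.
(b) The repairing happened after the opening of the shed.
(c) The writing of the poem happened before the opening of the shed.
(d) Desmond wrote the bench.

(a) Not entailed — the shed is the patient, not an instrument — Mei used a roller.
(b) Entailed — the narrative places the opening before the repairing.
(c) Not entailed — the narrative places the opening before the writing, not after.
(d) Not entailed — Desmond wrote the poem, not the bench; the bench belongs to the repairing event.

(b)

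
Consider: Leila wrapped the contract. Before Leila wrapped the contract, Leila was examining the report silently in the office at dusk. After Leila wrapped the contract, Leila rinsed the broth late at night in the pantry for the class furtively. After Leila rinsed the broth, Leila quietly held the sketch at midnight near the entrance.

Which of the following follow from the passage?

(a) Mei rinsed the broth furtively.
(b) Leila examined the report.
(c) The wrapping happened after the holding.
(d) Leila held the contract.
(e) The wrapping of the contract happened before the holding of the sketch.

(a) Not entailed — the passage has Leila rinsing the broth, not Mei.
(b) Entailed — 'examine' is an activity; 'was examining' entails that some examining happened, so 'examined' holds.
(c) Not entailed — the narrative places the wrapping before the holding, not after.
(d) Not entailed — Leila held the sketch, not the contract; the contract belongs to the wrapping event.
(e) Entailed — the narrative places the wrapping before the holding.

(b), (e)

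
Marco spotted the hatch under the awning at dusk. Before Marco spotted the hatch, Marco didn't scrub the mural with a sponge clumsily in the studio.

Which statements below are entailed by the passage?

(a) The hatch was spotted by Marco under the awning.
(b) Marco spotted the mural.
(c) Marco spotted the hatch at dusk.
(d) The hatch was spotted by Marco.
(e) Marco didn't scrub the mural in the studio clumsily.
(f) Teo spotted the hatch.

(a) Entailed — every conjunct here is already in the original spotting event.
(b) Not entailed — Marco spotted the hatch, not the mural; the mural belongs to the scrubbing event.
(c) Entailed — every conjunct here is already in the original spotting event.
(d) Entailed — dropping 'at dusk', 'under the awning' leaves a sub-description the original still satisfies.
(e) Not entailed — dropping 'with a sponge' under negation is not valid — the original leaves open that Marco scrubbed the mural some other way.
(f) Not entailed — the passage has Marco spotting the hatch, not Teo.

(a), (c), (d)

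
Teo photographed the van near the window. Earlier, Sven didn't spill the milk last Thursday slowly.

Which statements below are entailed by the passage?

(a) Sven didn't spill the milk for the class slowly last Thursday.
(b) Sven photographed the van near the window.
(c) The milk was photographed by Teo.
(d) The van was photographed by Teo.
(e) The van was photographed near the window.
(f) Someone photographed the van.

(a), (d), (e), (f)

(a) Entailed — under negation, adding a further restriction is entailed: if no such spilling event occurred, none occurred for the class either.
(b) Not entailed — the passage has Teo photographing the van, not Sven.
(c) Not entailed — Teo photographed the van, not the milk; the milk belongs to the spilling event.
(d) Entailed — the original entails any weakening of itself; this just drops 'near the window'.
(e) Entailed — the original entails any weakening of itself; this just generalizes the agent.
(f) Entailed — the original entails any weakening of itself; this just drops 'near the window' and generalizes the agent.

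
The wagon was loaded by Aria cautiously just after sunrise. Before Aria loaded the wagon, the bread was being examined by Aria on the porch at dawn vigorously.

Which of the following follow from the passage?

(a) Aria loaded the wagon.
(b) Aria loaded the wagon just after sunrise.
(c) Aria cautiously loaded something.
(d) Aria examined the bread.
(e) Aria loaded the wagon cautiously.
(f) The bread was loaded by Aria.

(a), (b), (c), (d), (e)

(a) Entailed — dropping 'just after sunrise', 'cautiously' leaves a sub-description the original still satisfies.
(b) Entailed — the original entails any weakening of itself; this just drops 'cautiously'.
(c) Entailed — every conjunct here is already in the original loading event.
(d) Entailed — 'examine' is an activity; 'was examining' entails that some examining happened, so 'examined' holds.
(e) Entailed — dropping 'just after sunrise' leaves a sub-description the original still satisfies.
(f) Not entailed — Aria loaded the wagon, not the bread; the bread belongs to the examining event.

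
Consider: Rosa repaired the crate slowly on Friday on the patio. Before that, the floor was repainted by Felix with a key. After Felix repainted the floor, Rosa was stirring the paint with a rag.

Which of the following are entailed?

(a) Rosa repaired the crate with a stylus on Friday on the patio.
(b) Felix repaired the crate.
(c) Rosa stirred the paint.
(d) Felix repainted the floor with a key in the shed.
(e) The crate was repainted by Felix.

(c)

(a) Not entailed — 'with a stylus' adds information not in the original event.
(b) Not entailed — the passage has Rosa repairing the crate, not Felix.
(c) Entailed — 'stir' is an activity; 'was stirring' entails that some stirring happened, so 'stirred' holds.
(d) Not entailed — 'in the shed' adds information not in the original event.
(e) Not entailed — Felix repainted the floor, not the crate; the crate belongs to the repairing event.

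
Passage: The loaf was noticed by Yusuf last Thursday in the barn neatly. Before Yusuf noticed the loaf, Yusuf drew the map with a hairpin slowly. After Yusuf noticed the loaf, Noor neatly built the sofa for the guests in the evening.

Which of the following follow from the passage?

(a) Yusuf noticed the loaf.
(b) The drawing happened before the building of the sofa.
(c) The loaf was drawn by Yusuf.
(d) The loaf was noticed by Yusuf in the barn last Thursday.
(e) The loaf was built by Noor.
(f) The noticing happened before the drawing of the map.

(a) Entailed — every conjunct here is already in the original noticing event.
(b) Entailed — the narrative places the drawing before the building.
(c) Not entailed — Yusuf drew the map, not the loaf; the loaf belongs to the noticing event.
(d) Entailed — this follows by dropping conjuncts from the noticing event's description.
(e) Not entailed — Noor built the sofa, not the loaf; the loaf belongs to the noticing event.
(f) Not entailed — the narrative places the drawing before the noticing, not after.

(a), (b), (d)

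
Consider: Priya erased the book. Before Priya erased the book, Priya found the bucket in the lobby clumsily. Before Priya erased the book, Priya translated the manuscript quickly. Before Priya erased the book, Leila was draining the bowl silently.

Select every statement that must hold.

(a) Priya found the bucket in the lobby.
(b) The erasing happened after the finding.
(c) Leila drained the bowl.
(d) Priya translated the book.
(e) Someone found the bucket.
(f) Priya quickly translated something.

(a) Entailed — the original entails any weakening of itself; this just drops 'clumsily'.
(b) Entailed — the narrative places the finding before the erasing.
(c) Not entailed — 'was draining' is progressive on an accomplishment; it does not entail the completed 'drained'.
(d) Not entailed — Priya translated the manuscript, not the book; the book belongs to the erasing event.
(e) Entailed — this follows by dropping conjuncts from the finding event's description.
(f) Entailed — the original entails any weakening of itself; this just generalizes the patient.

(a), (b), (e), (f)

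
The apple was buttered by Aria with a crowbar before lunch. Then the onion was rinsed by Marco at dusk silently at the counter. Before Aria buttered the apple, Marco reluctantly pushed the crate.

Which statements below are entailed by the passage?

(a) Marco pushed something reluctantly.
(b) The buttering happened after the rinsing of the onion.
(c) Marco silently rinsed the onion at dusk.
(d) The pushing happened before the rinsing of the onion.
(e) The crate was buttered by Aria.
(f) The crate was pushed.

(a) Entailed — generalizing the patient leaves a sub-description the original still satisfies.
(b) Not entailed — the narrative places the buttering before the rinsing, not after.
(c) Entailed — dropping 'at the counter' leaves a sub-description the original still satisfies.
(d) Entailed — the narrative places the pushing before the rinsing.
(e) Not entailed — Aria buttered the apple, not the crate; the crate belongs to the pushing event.
(f) Entailed — the original entails any weakening of itself; this just drops 'reluctantly' and generalizes the agent.

(a), (c), (d), (f)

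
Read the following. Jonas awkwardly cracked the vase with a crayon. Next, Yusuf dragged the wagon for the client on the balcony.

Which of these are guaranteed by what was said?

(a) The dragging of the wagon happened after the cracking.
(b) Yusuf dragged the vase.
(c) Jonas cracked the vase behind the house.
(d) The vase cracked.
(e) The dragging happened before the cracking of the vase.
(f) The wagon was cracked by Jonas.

(a), (d)

(a) Entailed — the narrative places the cracking before the dragging.
(b) Not entailed — Yusuf dragged the wagon, not the vase; the vase belongs to the cracking event.
(c) Not entailed — 'behind the house' adds information not in the original event.
(d) Entailed — 'Jonas cracked the vase' is causative; it entails the inchoative 'the vase cracked'.
(e) Not entailed — the narrative places the cracking before the dragging, not after.
(f) Not entailed — Jonas cracked the vase, not the wagon; the wagon belongs to the dragging event.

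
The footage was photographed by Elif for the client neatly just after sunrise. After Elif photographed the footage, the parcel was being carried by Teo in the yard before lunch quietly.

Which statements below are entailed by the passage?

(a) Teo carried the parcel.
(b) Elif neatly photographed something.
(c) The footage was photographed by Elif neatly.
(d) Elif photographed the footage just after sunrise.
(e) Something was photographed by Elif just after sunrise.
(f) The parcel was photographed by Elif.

(a), (b), (c), (d), (e)

(a) Entailed — 'carry' is an activity; 'was carrying' entails that some carrying happened, so 'carried' holds.
(b) Entailed — the original entails any weakening of itself; this just drops 'for the client', 'just after sunrise' and generalizes the patient.
(c) Entailed — this follows by dropping conjuncts from the photographing event's description.
(d) Entailed — every conjunct here is already in the original photographing event.
(e) Entailed — the original entails any weakening of itself; this just drops 'for the client', 'neatly' and generalizes the patient.
(f) Not entailed — Elif photographed the footage, not the parcel; the parcel belongs to the carrying event.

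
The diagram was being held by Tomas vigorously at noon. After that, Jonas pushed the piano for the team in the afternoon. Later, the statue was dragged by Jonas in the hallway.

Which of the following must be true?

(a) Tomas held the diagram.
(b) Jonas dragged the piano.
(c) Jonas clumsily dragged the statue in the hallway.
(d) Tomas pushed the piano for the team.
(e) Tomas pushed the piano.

(a)

(a) Entailed — 'hold' is an activity; 'was holding' entails that some holding happened, so 'held' holds.
(b) Not entailed — Jonas dragged the statue, not the piano; the piano belongs to the pushing event.
(c) Not entailed — 'clumsily' adds information not in the original event.
(d) Not entailed — the passage has Jonas pushing the piano, not Tomas.
(e) Not entailed — the passage has Jonas pushing the piano, not Tomas.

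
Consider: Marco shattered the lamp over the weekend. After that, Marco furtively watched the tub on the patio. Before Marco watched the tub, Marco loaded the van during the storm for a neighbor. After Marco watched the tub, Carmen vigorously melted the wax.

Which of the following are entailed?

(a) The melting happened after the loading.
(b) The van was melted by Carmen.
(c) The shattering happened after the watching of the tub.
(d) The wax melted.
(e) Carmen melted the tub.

(a), (d)

(a) Entailed — the narrative places the loading before the melting.
(b) Not entailed — Carmen melted the wax, not the van; the van belongs to the loading event.
(c) Not entailed — the narrative places the shattering before the watching, not after.
(d) Entailed — 'Carmen melted the wax' is causative; it entails the inchoative 'the wax melted'.
(e) Not entailed — Carmen melted the wax, not the tub; the tub belongs to the watching event.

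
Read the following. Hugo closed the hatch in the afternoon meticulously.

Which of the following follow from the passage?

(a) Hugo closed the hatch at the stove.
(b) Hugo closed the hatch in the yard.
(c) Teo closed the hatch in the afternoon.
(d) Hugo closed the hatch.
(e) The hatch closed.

(a) Not entailed — 'at the stove' adds information not in the original event.
(b) Not entailed — 'in the yard' adds information not in the original event.
(c) Not entailed — the passage has Hugo closing the hatch, not Teo.
(d) Entailed — every conjunct here is already in the original closing event.
(e) Entailed — 'Hugo closed the hatch' is causative; it entails the inchoative 'the hatch closed'.

(d), (e)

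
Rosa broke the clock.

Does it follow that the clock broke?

yes

'Rosa broke the clock' is the causative; it entails the inchoative 'the clock broke'.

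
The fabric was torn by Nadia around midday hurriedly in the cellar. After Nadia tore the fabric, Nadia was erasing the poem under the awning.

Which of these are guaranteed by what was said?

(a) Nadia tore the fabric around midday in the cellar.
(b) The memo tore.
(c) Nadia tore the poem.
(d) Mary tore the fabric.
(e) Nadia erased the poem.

(a) Entailed — this follows by dropping conjuncts from the tearing event's description.
(b) Not entailed — the fabric is what tore, not the memo.
(c) Not entailed — Nadia tore the fabric, not the poem; the poem belongs to the erasing event.
(d) Not entailed — the passage has Nadia tearing the fabric, not Mary.
(e) Not entailed — 'was erasing' is progressive on an accomplishment; it does not entail the completed 'erased'.

(a)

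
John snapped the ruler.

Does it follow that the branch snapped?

no

Nothing is said about any branch; only the ruler is affected.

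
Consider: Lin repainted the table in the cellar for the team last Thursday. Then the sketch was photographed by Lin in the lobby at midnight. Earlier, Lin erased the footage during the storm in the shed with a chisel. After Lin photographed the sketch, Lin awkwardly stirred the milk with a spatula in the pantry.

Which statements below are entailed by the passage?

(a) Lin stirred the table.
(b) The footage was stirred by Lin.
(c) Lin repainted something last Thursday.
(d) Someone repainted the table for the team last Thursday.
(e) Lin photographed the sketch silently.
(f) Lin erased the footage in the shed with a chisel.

(c), (d), (f)

(a) Not entailed — Lin stirred the milk, not the table; the table belongs to the repainting event.
(b) Not entailed — Lin stirred the milk, not the footage; the footage belongs to the erasing event.
(c) Entailed — dropping 'in the cellar', 'for the team' and generalizing the patient leaves a sub-description the original still satisfies.
(d) Entailed — dropping 'in the cellar' and generalizing the agent leaves a sub-description the original still satisfies.
(e) Not entailed — 'silently' adds information not in the original event.
(f) Entailed — the original entails any weakening of itself; this just drops 'during the storm'.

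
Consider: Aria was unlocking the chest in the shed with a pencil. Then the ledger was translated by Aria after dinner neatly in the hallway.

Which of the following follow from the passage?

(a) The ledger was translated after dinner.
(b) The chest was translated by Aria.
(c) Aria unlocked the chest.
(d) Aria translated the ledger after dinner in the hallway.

(a), (d)

(a) Entailed — the original entails any weakening of itself; this just drops 'in the hallway', 'neatly' and generalizes the agent.
(b) Not entailed — Aria translated the ledger, not the chest; the chest belongs to the unlocking event.
(c) Not entailed — 'was unlocking' is progressive on an accomplishment; it does not entail the completed 'unlocked'.
(d) Entailed — the original entails any weakening of itself; this just drops 'neatly'.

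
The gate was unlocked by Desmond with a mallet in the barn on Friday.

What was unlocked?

the gate

'the gate' marks the patient of the unlocking event.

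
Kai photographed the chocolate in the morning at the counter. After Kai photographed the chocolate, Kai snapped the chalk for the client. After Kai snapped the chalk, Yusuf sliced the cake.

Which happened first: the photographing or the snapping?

The connectives place the photographing before the snapping.

the photographing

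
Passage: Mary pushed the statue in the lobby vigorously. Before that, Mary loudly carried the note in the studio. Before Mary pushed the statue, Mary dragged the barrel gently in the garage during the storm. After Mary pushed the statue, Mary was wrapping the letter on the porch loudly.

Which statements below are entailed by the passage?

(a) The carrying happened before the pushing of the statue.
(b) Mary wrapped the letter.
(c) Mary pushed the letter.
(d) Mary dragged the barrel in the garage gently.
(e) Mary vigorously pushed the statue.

(a), (d), (e)

(a) Entailed — the narrative places the carrying before the pushing.
(b) Not entailed — 'was wrapping' is progressive on an accomplishment; it does not entail the completed 'wrapped'.
(c) Not entailed — Mary pushed the statue, not the letter; the letter belongs to the wrapping event.
(d) Entailed — dropping 'during the storm' leaves a sub-description the original still satisfies.
(e) Entailed — the original entails any weakening of itself; this just drops 'in the lobby'.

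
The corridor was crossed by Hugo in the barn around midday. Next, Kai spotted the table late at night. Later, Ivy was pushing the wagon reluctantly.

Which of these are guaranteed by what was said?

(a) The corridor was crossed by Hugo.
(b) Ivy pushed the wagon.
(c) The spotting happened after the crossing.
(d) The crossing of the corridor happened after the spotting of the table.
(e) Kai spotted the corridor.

(a) Entailed — dropping 'around midday', 'in the barn' leaves a sub-description the original still satisfies.
(b) Entailed — 'push' is an activity; 'was pushing' entails that some pushing happened, so 'pushed' holds.
(c) Entailed — the narrative places the crossing before the spotting.
(d) Not entailed — the narrative places the crossing before the spotting, not after.
(e) Not entailed — Kai spotted the table, not the corridor; the corridor belongs to the crossing event.

(a), (b), (c)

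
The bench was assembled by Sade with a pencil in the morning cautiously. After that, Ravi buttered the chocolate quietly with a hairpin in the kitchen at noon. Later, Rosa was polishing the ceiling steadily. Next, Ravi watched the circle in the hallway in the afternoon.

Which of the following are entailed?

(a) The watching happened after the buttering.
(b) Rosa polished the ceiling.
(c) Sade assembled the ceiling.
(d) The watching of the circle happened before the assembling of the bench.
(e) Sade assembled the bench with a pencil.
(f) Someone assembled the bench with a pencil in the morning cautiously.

(a) Entailed — the narrative places the buttering before the watching.
(b) Entailed — 'polish' is an activity; 'was polishing' entails that some polishing happened, so 'polished' holds.
(c) Not entailed — Sade assembled the bench, not the ceiling; the ceiling belongs to the polishing event.
(d) Not entailed — the narrative places the assembling before the watching, not after.
(e) Entailed — the original entails any weakening of itself; this just drops 'cautiously', 'in the morning'.
(f) Entailed — the original entails any weakening of itself; this just generalizes the agent.

(a), (b), (e), (f)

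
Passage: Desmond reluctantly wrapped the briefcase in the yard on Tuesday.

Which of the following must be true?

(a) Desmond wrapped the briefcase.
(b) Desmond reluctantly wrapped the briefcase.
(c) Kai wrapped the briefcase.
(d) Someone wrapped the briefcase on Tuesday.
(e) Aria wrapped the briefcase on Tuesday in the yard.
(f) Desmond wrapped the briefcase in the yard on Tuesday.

(a), (b), (d), (f)

(a) Entailed — this follows by dropping conjuncts from the wrapping event's description.
(b) Entailed — dropping 'on Tuesday', 'in the yard' leaves a sub-description the original still satisfies.
(c) Not entailed — the passage has Desmond wrapping the briefcase, not Kai.
(d) Entailed — this follows by dropping conjuncts from the wrapping event's description.
(e) Not entailed — the passage has Desmond wrapping the briefcase, not Aria.
(f) Entailed — the original entails any weakening of itself; this just drops 'reluctantly'.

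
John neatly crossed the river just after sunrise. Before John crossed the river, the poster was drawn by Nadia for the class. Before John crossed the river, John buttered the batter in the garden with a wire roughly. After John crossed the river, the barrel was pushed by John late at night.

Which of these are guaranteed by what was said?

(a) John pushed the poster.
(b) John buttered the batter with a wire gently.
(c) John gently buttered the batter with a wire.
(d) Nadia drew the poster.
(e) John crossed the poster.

(d)

(a) Not entailed — John pushed the barrel, not the poster; the poster belongs to the drawing event.
(b) Not entailed — 'gently' adds a manner not in (and inconsistent with) the original.
(c) Not entailed — 'gently' adds a manner not in (and inconsistent with) the original.
(d) Entailed — this follows by dropping conjuncts from the drawing event's description.
(e) Not entailed — John crossed the river, not the poster; the poster belongs to the drawing event.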